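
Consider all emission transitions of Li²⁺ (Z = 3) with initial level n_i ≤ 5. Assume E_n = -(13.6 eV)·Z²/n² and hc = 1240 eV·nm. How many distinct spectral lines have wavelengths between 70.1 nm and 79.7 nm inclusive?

Enumerate all n_i → n_f pairs with 1 ≤ n_f < n_i ≤ 5 and compute λ = 1240 / [13.6·9·(1/n_f² − 1/n_i²)].
Lines falling in [70.1, 79.7] nm: 3→2 (72.94 nm).

1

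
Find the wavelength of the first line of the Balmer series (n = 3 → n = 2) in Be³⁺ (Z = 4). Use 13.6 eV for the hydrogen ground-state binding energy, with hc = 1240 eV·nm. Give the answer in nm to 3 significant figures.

The Balmer series terminates on n_f = 2; the first line has n_i = 2+1 = 3.
ΔE = 217.6 × (1/2² − 1/3²) = 30.22 eV.
λ = 1240 / 30.22 = 41.0 nm.

41.0 nm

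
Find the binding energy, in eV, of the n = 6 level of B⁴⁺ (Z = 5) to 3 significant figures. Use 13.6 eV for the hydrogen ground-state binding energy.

E_n = −13.6 Z²/n² = −340.0/n² eV for Z = 5.
E_6 = −340.0/36 = −9.44 eV, so ionization (to E = 0) requires 9.44 eV.

9.44 eV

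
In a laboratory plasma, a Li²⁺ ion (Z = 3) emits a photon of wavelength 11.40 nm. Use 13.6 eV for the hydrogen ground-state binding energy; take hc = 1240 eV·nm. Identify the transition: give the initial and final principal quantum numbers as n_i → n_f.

n_i = 3, n_f = 1

The photon energy is ΔE = hc/λ = 1240 / 11.40 = 108.8 eV.
With Z = 3, ΔE = 122.4 × (1/n_f² − 1/n_i²), so 1/n_f² − 1/n_i² = 0.8887.
Trying n_f = 1 gives 1/n_i² = 0.1113, i.e. n_i ≈ 3; this pair matches.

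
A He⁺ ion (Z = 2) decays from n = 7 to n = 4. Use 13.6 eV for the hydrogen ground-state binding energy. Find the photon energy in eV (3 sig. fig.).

2.29 eV

The Bohr energies scale as Z², so for Z = 2: E_n = −54.40/n² eV.
E_7 = −54.40/49 = −1.110 eV and E_4 = −54.40/16 = −3.400 eV.
The photon energy is |E_7 − E_4| = 2.29 eV.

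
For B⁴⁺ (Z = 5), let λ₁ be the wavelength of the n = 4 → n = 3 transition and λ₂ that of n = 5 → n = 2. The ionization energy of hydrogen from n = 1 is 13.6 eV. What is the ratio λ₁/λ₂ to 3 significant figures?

λ ∝ 1/ΔE ∝ 1/(1/n_f² − 1/n_i²), and the Z² and hc factors cancel in the ratio.
λ₁/λ₂ = (1/2² − 1/5²)/(1/3² − 1/4²) = 0.2100/0.04861 = 4.32.

4.32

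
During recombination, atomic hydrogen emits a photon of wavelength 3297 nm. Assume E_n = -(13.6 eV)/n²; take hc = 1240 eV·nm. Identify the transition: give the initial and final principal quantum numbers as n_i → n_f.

The photon energy is ΔE = hc/λ = 1240 / 3297 = 0.3761 eV.
With Z = 1, ΔE = 13.60 × (1/n_f² − 1/n_i²), so 1/n_f² − 1/n_i² = 0.02765.
Trying n_f = 5 gives 1/n_i² = 0.01235, i.e. n_i ≈ 9; this pair matches.

n_i = 9, n_f = 5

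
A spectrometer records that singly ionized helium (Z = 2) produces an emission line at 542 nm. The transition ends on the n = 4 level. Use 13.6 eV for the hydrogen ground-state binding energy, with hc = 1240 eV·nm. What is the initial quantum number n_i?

n_i = 7

The photon energy is ΔE = hc/λ = 1240 / 542 = 2.288 eV.
With Z = 2, ΔE = 54.40 × (1/n_f² − 1/n_i²), so 1/n_f² − 1/n_i² = 0.04206.
With n_f = 4: 1/n_i² = 1/16 − 0.04206 = 0.02044, so n_i ≈ 6.99.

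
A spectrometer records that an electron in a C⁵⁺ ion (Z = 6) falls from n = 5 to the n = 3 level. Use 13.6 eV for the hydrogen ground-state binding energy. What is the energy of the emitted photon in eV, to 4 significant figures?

34.82 eV

The Bohr energies scale as Z², so for Z = 6: E_n = −489.6/n² eV.
E_5 = −489.6/25 = −19.58 eV and E_3 = −489.6/9 = −54.40 eV.
The photon energy is |E_5 − E_3| = 34.82 eV.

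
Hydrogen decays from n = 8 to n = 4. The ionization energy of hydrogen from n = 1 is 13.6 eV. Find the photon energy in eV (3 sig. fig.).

E_8 = −13.60/64 = −0.2125 eV and E_4 = −13.60/16 = −0.8500 eV.
The photon energy is |E_8 − E_4| = 0.638 eV.

0.638 eV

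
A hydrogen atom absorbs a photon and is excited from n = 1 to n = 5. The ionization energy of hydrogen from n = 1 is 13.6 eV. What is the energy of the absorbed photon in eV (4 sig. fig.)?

13.06 eV

E_5 = −13.60/25 = −0.5440 eV and E_1 = −13.60/1 = −13.60 eV.
The photon energy is |E_5 − E_1| = 13.06 eV.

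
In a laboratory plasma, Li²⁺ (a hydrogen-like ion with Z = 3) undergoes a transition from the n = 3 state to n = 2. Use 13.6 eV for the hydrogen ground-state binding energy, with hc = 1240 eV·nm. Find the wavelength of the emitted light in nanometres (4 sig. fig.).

For Z = 3 the level energies scale as Z², so the effective Rydberg energy is 13.6 × 9 = 122.4 eV.
ΔE = 122.4 × (1/2² − 1/3²) = 122.4 × 0.1389 = 17.00 eV.
λ = hc/ΔE = 1240 / 17.00 = 72.94 nm.

72.94 nm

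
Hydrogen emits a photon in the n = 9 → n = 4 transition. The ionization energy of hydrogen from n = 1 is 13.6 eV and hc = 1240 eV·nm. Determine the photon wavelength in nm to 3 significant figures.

1820 nm

ΔE = 13.60 × (1/4² − 1/9²) = 13.60 × 0.05015 = 0.6821 eV.
λ = hc/ΔE = 1240 / 0.6821 = 1820 nm.
This line belongs to the Brackett series.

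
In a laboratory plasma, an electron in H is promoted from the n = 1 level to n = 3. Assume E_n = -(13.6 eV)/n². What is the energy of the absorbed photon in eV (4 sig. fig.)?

12.09 eV

E_3 = −13.60/9 = −1.511 eV and E_1 = −13.60/1 = −13.60 eV.
The photon energy is |E_3 − E_1| = 12.09 eV.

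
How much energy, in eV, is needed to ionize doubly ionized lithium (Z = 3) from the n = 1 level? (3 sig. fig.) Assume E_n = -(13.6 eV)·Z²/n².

E_n = −13.6 Z²/n² = −122.4/n² eV for Z = 3.
E_1 = −122.4/1 = −122 eV, so ionization (to E = 0) requires 122 eV.

122 eV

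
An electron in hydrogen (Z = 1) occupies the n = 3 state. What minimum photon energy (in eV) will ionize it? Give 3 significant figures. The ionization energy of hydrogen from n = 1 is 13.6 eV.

1.51 eV

E_3 = −13.60/9 = −1.51 eV, so ionization (to E = 0) requires 1.51 eV.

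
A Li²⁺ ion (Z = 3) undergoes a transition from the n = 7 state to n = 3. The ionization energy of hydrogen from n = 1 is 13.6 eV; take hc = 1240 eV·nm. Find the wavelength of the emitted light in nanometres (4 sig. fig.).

For Z = 3 the level energies scale as Z², so the effective Rydberg energy is 13.6 × 9 = 122.4 eV.
ΔE = 122.4 × (1/3² − 1/7²) = 122.4 × 0.09070 = 11.10 eV.
λ = hc/ΔE = 1240 / 11.10 = 111.7 nm.

111.7 nm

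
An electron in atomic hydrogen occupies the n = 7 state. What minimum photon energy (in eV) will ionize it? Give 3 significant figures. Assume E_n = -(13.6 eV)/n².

0.278 eV

E_7 = −13.60/49 = −0.278 eV, so ionization (to E = 0) requires 0.278 eV.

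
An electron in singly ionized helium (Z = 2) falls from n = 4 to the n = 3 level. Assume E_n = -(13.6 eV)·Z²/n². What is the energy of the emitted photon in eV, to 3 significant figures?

2.64 eV

The Bohr energies scale as Z², so for Z = 2: E_n = −54.40/n² eV.
E_4 = −54.40/16 = −3.400 eV and E_3 = −54.40/9 = −6.044 eV.
The photon energy is |E_4 − E_3| = 2.64 eV.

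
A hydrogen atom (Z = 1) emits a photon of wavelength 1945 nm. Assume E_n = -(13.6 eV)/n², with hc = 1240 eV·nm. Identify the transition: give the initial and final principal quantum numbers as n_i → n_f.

The photon energy is ΔE = hc/λ = 1240 / 1945 = 0.6375 eV.
With Z = 1, ΔE = 13.60 × (1/n_f² − 1/n_i²), so 1/n_f² − 1/n_i² = 0.04688.
Trying n_f = 4 gives 1/n_i² = 0.01562, i.e. n_i ≈ 8; this pair matches.

n_i = 8, n_f = 4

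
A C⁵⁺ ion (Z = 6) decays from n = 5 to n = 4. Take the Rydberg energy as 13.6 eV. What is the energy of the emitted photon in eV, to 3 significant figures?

11.0 eV

The Bohr energies scale as Z², so for Z = 6: E_n = −489.6/n² eV.
E_5 = −489.6/25 = −19.58 eV and E_4 = −489.6/16 = −30.60 eV.
The photon energy is |E_5 − E_4| = 11.0 eV.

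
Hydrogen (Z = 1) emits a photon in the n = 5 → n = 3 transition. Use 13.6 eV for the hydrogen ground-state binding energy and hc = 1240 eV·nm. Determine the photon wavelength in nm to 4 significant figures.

1282 nm

ΔE = 13.60 × (1/3² − 1/5²) = 13.60 × 0.07111 = 0.9671 eV.
λ = hc/ΔE = 1240 / 0.9671 = 1282 nm.
This line belongs to the Paschen series.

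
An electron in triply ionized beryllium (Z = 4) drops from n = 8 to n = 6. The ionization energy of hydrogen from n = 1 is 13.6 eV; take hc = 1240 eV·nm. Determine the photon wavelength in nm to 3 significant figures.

For Z = 4 the level energies scale as Z², so the effective Rydberg energy is 13.6 × 16 = 217.6 eV.
ΔE = 217.6 × (1/6² − 1/8²) = 217.6 × 0.01215 = 2.644 eV.
λ = hc/ΔE = 1240 / 2.644 = 469 nm.

469 nm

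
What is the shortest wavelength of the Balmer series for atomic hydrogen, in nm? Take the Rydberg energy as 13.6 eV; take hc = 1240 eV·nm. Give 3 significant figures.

The Balmer series has lower level n_f = 2; the series limit corresponds to n_i → ∞.
ΔE_max = 13.6 × 1 / 2² = 3.400 eV.
λ_min = 1240 / 3.400 = 365 nm.

365 nm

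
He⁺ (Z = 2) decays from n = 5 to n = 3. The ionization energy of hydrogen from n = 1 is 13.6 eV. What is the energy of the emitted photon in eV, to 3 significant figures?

3.87 eV

The Bohr energies scale as Z², so for Z = 2: E_n = −54.40/n² eV.
E_5 = −54.40/25 = −2.176 eV and E_3 = −54.40/9 = −6.044 eV.
The photon energy is |E_5 − E_3| = 3.87 eV.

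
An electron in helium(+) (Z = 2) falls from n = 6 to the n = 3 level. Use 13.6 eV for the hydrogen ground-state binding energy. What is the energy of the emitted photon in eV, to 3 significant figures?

4.53 eV

The Bohr energies scale as Z², so for Z = 2: E_n = −54.40/n² eV.
E_6 = −54.40/36 = −1.511 eV and E_3 = −54.40/9 = −6.044 eV.
The photon energy is |E_6 − E_3| = 4.53 eV.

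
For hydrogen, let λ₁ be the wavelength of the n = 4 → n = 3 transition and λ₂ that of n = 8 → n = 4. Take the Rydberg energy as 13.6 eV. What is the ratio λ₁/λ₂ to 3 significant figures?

λ ∝ 1/ΔE ∝ 1/(1/n_f² − 1/n_i²), and the Z² and hc factors cancel in the ratio.
λ₁/λ₂ = (1/4² − 1/8²)/(1/3² − 1/4²) = 0.04688/0.04861 = 0.964.

0.964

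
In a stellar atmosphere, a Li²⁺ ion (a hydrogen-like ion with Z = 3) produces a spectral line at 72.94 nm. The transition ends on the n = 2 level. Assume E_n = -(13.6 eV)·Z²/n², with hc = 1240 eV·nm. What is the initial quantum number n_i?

n_i = 3

The photon energy is ΔE = hc/λ = 1240 / 72.94 = 17.00 eV.
With Z = 3, ΔE = 122.4 × (1/n_f² − 1/n_i²), so 1/n_f² − 1/n_i² = 0.1389.
With n_f = 2: 1/n_i² = 1/4 − 0.1389 = 0.1111, so n_i ≈ 3.00.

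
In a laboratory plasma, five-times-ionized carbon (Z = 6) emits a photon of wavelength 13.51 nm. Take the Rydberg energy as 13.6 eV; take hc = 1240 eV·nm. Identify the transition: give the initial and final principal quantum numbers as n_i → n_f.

The photon energy is ΔE = hc/λ = 1240 / 13.51 = 91.78 eV.
With Z = 6, ΔE = 489.6 × (1/n_f² − 1/n_i²), so 1/n_f² − 1/n_i² = 0.1875.
Trying n_f = 2 gives 1/n_i² = 0.06253, i.e. n_i ≈ 4; this pair matches.

n_i = 4, n_f = 2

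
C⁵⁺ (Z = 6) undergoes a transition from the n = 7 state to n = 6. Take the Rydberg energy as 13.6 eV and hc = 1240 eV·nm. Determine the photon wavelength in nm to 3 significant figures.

344 nm

For Z = 6 the level energies scale as Z², so the effective Rydberg energy is 13.6 × 36 = 489.6 eV.
ΔE = 489.6 × (1/6² − 1/7²) = 489.6 × 0.007370 = 3.608 eV.
λ = hc/ΔE = 1240 / 3.608 = 344 nm.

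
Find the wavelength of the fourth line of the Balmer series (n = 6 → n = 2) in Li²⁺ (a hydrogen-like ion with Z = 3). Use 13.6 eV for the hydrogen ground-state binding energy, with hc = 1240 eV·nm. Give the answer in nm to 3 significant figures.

The Balmer series terminates on n_f = 2; the fourth line has n_i = 2+4 = 6.
ΔE = 122.4 × (1/2² − 1/6²) = 27.20 eV.
λ = 1240 / 27.20 = 45.6 nm.

45.6 nm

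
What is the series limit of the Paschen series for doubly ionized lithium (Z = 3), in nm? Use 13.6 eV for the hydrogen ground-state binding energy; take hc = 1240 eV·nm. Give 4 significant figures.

The Paschen series has lower level n_f = 3; the series limit corresponds to n_i → ∞.
ΔE_max = 13.6 × 9 / 3² = 13.60 eV.
λ_min = 1240 / 13.60 = 91.18 nm.

91.18 nm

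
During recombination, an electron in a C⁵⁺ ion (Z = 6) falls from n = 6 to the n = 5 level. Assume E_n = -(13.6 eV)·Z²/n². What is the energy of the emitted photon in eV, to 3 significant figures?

The Bohr energies scale as Z², so for Z = 6: E_n = −489.6/n² eV.
E_6 = −489.6/36 = −13.60 eV and E_5 = −489.6/25 = −19.58 eV.
The photon energy is |E_6 − E_5| = 5.98 eV.

5.98 eV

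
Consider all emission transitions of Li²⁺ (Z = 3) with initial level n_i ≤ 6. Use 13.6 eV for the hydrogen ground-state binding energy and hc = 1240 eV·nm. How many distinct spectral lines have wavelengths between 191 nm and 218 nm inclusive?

Enumerate all n_i → n_f pairs with 1 ≤ n_f < n_i ≤ 6 and compute λ = 1240 / [13.6·9·(1/n_f² − 1/n_i²)].
Lines falling in [191, 218] nm: 4→3 (208.4 nm).

1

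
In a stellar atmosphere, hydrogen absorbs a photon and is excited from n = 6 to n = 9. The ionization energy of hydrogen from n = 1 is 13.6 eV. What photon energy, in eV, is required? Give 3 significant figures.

0.210 eV

E_9 = −13.60/81 = −0.1679 eV and E_6 = −13.60/36 = −0.3778 eV.
The photon energy is |E_9 − E_6| = 0.210 eV.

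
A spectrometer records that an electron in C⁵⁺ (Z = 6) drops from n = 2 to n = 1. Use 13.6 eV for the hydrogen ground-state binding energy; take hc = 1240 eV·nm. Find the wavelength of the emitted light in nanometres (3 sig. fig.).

For Z = 6 the level energies scale as Z², so the effective Rydberg energy is 13.6 × 36 = 489.6 eV.
ΔE = 489.6 × (1/1² − 1/2²) = 489.6 × 0.7500 = 367.2 eV.
λ = hc/ΔE = 1240 / 367.2 = 3.38 nm.

3.38 nm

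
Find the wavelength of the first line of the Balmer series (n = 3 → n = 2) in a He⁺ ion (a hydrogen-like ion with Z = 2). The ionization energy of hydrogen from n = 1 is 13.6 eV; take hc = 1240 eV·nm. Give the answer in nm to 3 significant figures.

164 nm

The Balmer series terminates on n_f = 2; the first line has n_i = 2+1 = 3.
ΔE = 54.40 × (1/2² − 1/3²) = 7.556 eV.
λ = 1240 / 7.556 = 164 nm.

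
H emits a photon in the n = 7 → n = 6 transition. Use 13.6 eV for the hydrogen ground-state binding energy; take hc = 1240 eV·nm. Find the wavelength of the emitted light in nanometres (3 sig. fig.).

12400 nm

ΔE = 13.60 × (1/6² − 1/7²) = 13.60 × 0.007370 = 0.1002 eV.
λ = hc/ΔE = 1240 / 0.1002 = 12400 nm.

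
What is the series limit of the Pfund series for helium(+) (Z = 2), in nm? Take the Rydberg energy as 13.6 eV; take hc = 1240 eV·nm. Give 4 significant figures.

569.9 nm

The Pfund series has lower level n_f = 5; the series limit corresponds to n_i → ∞.
ΔE_max = 13.6 × 4 / 5² = 2.176 eV.
λ_min = 1240 / 2.176 = 569.9 nm.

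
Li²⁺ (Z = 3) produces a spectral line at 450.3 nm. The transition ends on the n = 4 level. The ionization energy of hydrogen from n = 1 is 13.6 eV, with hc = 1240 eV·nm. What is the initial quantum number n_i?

The photon energy is ΔE = hc/λ = 1240 / 450.3 = 2.754 eV.
With Z = 3, ΔE = 122.4 × (1/n_f² − 1/n_i²), so 1/n_f² − 1/n_i² = 0.02250.
With n_f = 4: 1/n_i² = 1/16 − 0.02250 = 0.04000, so n_i ≈ 5.00.

n_i = 5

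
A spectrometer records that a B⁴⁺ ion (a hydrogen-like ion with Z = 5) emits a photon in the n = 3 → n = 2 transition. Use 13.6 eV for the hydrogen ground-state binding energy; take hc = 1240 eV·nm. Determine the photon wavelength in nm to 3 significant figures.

For Z = 5 the level energies scale as Z², so the effective Rydberg energy is 13.6 × 25 = 340.0 eV.
ΔE = 340.0 × (1/2² − 1/3²) = 340.0 × 0.1389 = 47.22 eV.
λ = hc/ΔE = 1240 / 47.22 = 26.3 nm.

26.3 nm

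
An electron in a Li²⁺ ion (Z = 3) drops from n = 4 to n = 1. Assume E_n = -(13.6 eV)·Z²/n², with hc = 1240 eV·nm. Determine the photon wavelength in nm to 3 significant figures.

For Z = 3 the level energies scale as Z², so the effective Rydberg energy is 13.6 × 9 = 122.4 eV.
ΔE = 122.4 × (1/1² − 1/4²) = 122.4 × 0.9375 = 114.8 eV.
λ = hc/ΔE = 1240 / 114.8 = 10.8 nm.

10.8 nm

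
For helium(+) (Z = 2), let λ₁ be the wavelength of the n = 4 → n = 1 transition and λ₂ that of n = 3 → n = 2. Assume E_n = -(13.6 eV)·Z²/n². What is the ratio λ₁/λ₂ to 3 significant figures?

0.148

λ ∝ 1/ΔE ∝ 1/(1/n_f² − 1/n_i²), and the Z² and hc factors cancel in the ratio.
λ₁/λ₂ = (1/2² − 1/3²)/(1/1² − 1/4²) = 0.1389/0.9375 = 0.148.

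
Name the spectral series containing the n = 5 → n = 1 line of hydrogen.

The series is set by the lower level: n_f = 1 is the Lyman series.

Lyman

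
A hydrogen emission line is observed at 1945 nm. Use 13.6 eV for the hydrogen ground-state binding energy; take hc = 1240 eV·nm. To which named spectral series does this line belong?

ΔE = 1240/1945 = 0.6375 eV.
This matches 13.6 × (1/4² − 1/8²), so n_f = 4: the Brackett series.

Brackett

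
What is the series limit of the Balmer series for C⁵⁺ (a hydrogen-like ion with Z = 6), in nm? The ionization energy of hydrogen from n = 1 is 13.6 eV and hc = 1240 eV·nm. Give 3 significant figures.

10.1 nm

The Balmer series has lower level n_f = 2; the series limit corresponds to n_i → ∞.
ΔE_max = 13.6 × 36 / 2² = 122.4 eV.
λ_min = 1240 / 122.4 = 10.1 nm.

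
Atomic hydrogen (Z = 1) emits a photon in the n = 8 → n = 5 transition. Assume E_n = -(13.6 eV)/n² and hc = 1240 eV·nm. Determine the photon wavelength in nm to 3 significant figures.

ΔE = 13.60 × (1/5² − 1/8²) = 13.60 × 0.02438 = 0.3315 eV.
λ = hc/ΔE = 1240 / 0.3315 = 3740 nm.

3740 nm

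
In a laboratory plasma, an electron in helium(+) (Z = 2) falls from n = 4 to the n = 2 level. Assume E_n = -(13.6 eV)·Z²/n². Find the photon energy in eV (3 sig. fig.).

The Bohr energies scale as Z², so for Z = 2: E_n = −54.40/n² eV.
E_4 = −54.40/16 = −3.400 eV and E_2 = −54.40/4 = −13.60 eV.
The photon energy is |E_4 − E_2| = 10.2 eV.

10.2 eV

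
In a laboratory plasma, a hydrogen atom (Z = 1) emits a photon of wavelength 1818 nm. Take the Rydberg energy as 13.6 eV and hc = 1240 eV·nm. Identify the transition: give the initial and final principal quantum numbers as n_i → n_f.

The photon energy is ΔE = hc/λ = 1240 / 1818 = 0.6821 eV.
With Z = 1, ΔE = 13.60 × (1/n_f² − 1/n_i²), so 1/n_f² − 1/n_i² = 0.05015.
Trying n_f = 4 gives 1/n_i² = 0.01235, i.e. n_i ≈ 9; this pair matches.

n_i = 9, n_f = 4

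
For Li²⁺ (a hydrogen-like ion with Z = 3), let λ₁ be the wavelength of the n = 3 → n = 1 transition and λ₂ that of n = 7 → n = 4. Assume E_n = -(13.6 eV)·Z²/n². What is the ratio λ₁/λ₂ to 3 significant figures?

0.0474

λ ∝ 1/ΔE ∝ 1/(1/n_f² − 1/n_i²), and the Z² and hc factors cancel in the ratio.
λ₁/λ₂ = (1/4² − 1/7²)/(1/1² − 1/3²) = 0.04209/0.8889 = 0.0474.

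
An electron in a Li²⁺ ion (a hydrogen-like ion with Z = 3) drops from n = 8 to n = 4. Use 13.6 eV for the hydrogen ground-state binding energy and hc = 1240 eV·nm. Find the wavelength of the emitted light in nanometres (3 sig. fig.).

216 nm

For Z = 3 the level energies scale as Z², so the effective Rydberg energy is 13.6 × 9 = 122.4 eV.
ΔE = 122.4 × (1/4² − 1/8²) = 122.4 × 0.04688 = 5.738 eV.
λ = hc/ΔE = 1240 / 5.738 = 216 nm.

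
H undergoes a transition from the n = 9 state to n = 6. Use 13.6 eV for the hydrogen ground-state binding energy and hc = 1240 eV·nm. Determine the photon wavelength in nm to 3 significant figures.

5910 nm

ΔE = 13.60 × (1/6² − 1/9²) = 13.60 × 0.01543 = 0.2099 eV.
λ = hc/ΔE = 1240 / 0.2099 = 5910 nm.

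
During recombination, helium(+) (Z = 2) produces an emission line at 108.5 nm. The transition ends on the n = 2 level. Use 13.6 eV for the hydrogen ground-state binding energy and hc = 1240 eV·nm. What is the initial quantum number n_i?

The photon energy is ΔE = hc/λ = 1240 / 108.5 = 11.43 eV.
With Z = 2, ΔE = 54.40 × (1/n_f² − 1/n_i²), so 1/n_f² − 1/n_i² = 0.2101.
With n_f = 2: 1/n_i² = 1/4 − 0.2101 = 0.03992, so n_i ≈ 5.01.

n_i = 5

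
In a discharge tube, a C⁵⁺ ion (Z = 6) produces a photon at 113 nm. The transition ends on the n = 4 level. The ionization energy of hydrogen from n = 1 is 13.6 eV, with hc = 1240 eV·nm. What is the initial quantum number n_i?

The photon energy is ΔE = hc/λ = 1240 / 113 = 10.97 eV.
With Z = 6, ΔE = 489.6 × (1/n_f² − 1/n_i²), so 1/n_f² − 1/n_i² = 0.02241.
With n_f = 4: 1/n_i² = 1/16 − 0.02241 = 0.04009, so n_i ≈ 4.99.

n_i = 5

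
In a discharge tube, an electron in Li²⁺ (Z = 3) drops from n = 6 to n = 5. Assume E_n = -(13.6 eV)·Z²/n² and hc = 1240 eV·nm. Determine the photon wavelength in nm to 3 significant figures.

829 nm

For Z = 3 the level energies scale as Z², so the effective Rydberg energy is 13.6 × 9 = 122.4 eV.
ΔE = 122.4 × (1/5² − 1/6²) = 122.4 × 0.01222 = 1.496 eV.
λ = hc/ΔE = 1240 / 1.496 = 829 nm.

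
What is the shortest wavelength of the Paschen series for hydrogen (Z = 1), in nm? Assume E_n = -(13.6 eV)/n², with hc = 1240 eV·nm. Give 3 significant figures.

The Paschen series has lower level n_f = 3; the series limit corresponds to n_i → ∞.
ΔE_max = 13.6 × 1 / 3² = 1.511 eV.
λ_min = 1240 / 1.511 = 821 nm.

821 nm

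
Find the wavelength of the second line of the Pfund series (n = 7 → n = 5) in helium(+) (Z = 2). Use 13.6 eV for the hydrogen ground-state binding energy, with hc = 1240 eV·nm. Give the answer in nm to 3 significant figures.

The Pfund series terminates on n_f = 5; the second line has n_i = 5+2 = 7.
ΔE = 54.40 × (1/5² − 1/7²) = 1.066 eV.
λ = 1240 / 1.066 = 1160 nm.

1160 nm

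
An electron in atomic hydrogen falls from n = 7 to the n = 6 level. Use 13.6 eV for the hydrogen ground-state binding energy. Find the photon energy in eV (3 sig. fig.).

0.100 eV

E_7 = −13.60/49 = −0.2776 eV and E_6 = −13.60/36 = −0.3778 eV.
The photon energy is |E_7 − E_6| = 0.100 eV.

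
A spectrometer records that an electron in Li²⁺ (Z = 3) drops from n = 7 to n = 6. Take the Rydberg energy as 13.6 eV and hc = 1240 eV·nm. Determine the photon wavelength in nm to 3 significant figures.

For Z = 3 the level energies scale as Z², so the effective Rydberg energy is 13.6 × 9 = 122.4 eV.
ΔE = 122.4 × (1/6² − 1/7²) = 122.4 × 0.007370 = 0.9020 eV.
λ = hc/ΔE = 1240 / 0.9020 = 1370 nm.

1370 nm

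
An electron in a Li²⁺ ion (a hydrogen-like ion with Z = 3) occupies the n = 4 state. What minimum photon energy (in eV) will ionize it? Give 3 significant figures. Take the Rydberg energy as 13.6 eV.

E_n = −13.6 Z²/n² = −122.4/n² eV for Z = 3.
E_4 = −122.4/16 = −7.65 eV, so ionization (to E = 0) requires 7.65 eV.

7.65 eV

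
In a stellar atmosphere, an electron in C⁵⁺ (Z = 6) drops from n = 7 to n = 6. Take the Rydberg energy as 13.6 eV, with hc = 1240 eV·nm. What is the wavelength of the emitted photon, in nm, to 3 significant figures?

For Z = 6 the level energies scale as Z², so the effective Rydberg energy is 13.6 × 36 = 489.6 eV.
ΔE = 489.6 × (1/6² − 1/7²) = 489.6 × 0.007370 = 3.608 eV.
λ = hc/ΔE = 1240 / 3.608 = 344 nm.

344 nm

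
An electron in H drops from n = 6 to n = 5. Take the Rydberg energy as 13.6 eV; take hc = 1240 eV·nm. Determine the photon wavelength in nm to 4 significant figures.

7460 nm

ΔE = 13.60 × (1/5² − 1/6²) = 13.60 × 0.01222 = 0.1662 eV.
λ = hc/ΔE = 1240 / 0.1662 = 7460 nm.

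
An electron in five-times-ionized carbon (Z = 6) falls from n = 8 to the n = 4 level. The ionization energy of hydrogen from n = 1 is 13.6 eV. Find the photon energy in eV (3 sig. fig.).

The Bohr energies scale as Z², so for Z = 6: E_n = −489.6/n² eV.
E_8 = −489.6/64 = −7.650 eV and E_4 = −489.6/16 = −30.60 eV.
The photon energy is |E_8 − E_4| = 23.0 eV.

23.0 eV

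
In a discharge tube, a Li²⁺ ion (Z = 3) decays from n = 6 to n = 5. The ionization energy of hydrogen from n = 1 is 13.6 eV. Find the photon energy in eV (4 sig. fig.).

The Bohr energies scale as Z², so for Z = 3: E_n = −122.4/n² eV.
E_6 = −122.4/36 = −3.400 eV and E_5 = −122.4/25 = −4.896 eV.
The photon energy is |E_6 − E_5| = 1.496 eV.

1.496 eV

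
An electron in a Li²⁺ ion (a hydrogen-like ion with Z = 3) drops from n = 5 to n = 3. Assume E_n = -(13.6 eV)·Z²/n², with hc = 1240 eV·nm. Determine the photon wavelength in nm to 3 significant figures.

For Z = 3 the level energies scale as Z², so the effective Rydberg energy is 13.6 × 9 = 122.4 eV.
ΔE = 122.4 × (1/3² − 1/5²) = 122.4 × 0.07111 = 8.704 eV.
λ = hc/ΔE = 1240 / 8.704 = 142 nm.

142 nm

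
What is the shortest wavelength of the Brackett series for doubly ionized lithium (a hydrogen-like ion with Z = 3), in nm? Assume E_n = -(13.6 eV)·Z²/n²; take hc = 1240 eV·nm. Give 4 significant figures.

The Brackett series has lower level n_f = 4; the series limit corresponds to n_i → ∞.
ΔE_max = 13.6 × 9 / 4² = 7.650 eV.
λ_min = 1240 / 7.650 = 162.1 nm.

162.1 nm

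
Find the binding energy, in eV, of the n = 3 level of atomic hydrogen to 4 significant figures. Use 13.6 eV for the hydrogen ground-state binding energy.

E_3 = −13.60/9 = −1.511 eV, so ionization (to E = 0) requires 1.511 eV.

1.511 eV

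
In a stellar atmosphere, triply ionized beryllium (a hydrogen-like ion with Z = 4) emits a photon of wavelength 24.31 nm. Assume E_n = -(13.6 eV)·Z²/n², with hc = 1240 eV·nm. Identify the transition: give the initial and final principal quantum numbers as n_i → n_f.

The photon energy is ΔE = hc/λ = 1240 / 24.31 = 51.01 eV.
With Z = 4, ΔE = 217.6 × (1/n_f² − 1/n_i²), so 1/n_f² − 1/n_i² = 0.2344.
Trying n_f = 2 gives 1/n_i² = 0.01559, i.e. n_i ≈ 8; this pair matches.

n_i = 8, n_f = 2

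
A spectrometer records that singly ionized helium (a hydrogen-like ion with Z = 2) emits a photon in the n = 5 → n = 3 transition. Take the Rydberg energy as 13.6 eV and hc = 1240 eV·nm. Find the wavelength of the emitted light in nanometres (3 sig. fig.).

321 nm

For Z = 2 the level energies scale as Z², so the effective Rydberg energy is 13.6 × 4 = 54.40 eV.
ΔE = 54.40 × (1/3² − 1/5²) = 54.40 × 0.07111 = 3.868 eV.
λ = hc/ΔE = 1240 / 3.868 = 321 nm.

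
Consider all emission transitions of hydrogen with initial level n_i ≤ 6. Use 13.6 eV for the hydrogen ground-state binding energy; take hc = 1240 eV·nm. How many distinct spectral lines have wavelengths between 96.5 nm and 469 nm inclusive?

5

Enumerate all n_i → n_f pairs with 1 ≤ n_f < n_i ≤ 6 and compute λ = 1240 / [13.6·1·(1/n_f² − 1/n_i²)].
Lines falling in [96.5, 469] nm: 4→1 (97.25 nm), 3→1 (102.6 nm), 2→1 (121.6 nm), 6→2 (410.3 nm), 5→2 (434.2 nm).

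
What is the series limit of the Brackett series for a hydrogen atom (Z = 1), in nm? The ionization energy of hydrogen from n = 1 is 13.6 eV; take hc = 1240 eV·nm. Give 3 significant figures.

The Brackett series has lower level n_f = 4; the series limit corresponds to n_i → ∞.
ΔE_max = 13.6 × 1 / 4² = 0.8500 eV.
λ_min = 1240 / 0.8500 = 1460 nm.

1460 nm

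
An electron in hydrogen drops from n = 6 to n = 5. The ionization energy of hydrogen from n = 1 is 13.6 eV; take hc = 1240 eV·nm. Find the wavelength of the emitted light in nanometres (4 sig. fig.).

7460 nm

ΔE = 13.60 × (1/5² − 1/6²) = 13.60 × 0.01222 = 0.1662 eV.
λ = hc/ΔE = 1240 / 0.1662 = 7460 nm.
This line belongs to the Pfund series.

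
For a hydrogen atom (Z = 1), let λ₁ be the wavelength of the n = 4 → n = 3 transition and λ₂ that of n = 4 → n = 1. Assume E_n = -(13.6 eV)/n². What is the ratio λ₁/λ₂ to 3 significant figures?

λ ∝ 1/ΔE ∝ 1/(1/n_f² − 1/n_i²), and the Z² and hc factors cancel in the ratio.
λ₁/λ₂ = (1/1² − 1/4²)/(1/3² − 1/4²) = 0.9375/0.04861 = 19.3.

19.3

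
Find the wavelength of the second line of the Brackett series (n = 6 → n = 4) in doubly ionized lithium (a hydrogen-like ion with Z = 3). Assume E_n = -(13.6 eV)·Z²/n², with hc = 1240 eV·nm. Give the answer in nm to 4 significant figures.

The Brackett series terminates on n_f = 4; the second line has n_i = 4+2 = 6.
ΔE = 122.4 × (1/4² − 1/6²) = 4.250 eV.
λ = 1240 / 4.250 = 291.8 nm.

291.8 nm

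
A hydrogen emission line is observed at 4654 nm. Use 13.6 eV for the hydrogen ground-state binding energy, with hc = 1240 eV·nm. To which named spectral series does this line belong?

Pfund

ΔE = 1240/4654 = 0.2664 eV.
This matches 13.6 × (1/5² − 1/7²), so n_f = 5: the Pfund series.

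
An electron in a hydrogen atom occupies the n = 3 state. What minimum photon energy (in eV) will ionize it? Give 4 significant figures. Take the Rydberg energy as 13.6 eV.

1.511 eV

E_3 = −13.60/9 = −1.511 eV, so ionization (to E = 0) requires 1.511 eV.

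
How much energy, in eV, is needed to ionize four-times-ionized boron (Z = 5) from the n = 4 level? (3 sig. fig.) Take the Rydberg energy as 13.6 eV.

21.3 eV

E_n = −13.6 Z²/n² = −340.0/n² eV for Z = 5.
E_4 = −340.0/16 = −21.3 eV, so ionization (to E = 0) requires 21.3 eV.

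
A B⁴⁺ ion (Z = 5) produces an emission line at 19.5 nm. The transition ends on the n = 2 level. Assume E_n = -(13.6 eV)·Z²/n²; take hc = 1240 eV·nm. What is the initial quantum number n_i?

n_i = 4

The photon energy is ΔE = hc/λ = 1240 / 19.5 = 63.59 eV.
With Z = 5, ΔE = 340.0 × (1/n_f² − 1/n_i²), so 1/n_f² − 1/n_i² = 0.1870.
With n_f = 2: 1/n_i² = 1/4 − 0.1870 = 0.06297, so n_i ≈ 3.99.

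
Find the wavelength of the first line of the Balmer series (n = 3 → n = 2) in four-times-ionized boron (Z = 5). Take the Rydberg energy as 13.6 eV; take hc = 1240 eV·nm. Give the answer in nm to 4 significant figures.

The Balmer series terminates on n_f = 2; the first line has n_i = 2+1 = 3.
ΔE = 340.0 × (1/2² − 1/3²) = 47.22 eV.
λ = 1240 / 47.22 = 26.26 nm.

26.26 nm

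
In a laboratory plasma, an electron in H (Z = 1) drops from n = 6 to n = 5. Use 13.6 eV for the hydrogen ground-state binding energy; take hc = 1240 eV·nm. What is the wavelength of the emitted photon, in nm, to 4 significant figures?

ΔE = 13.60 × (1/5² − 1/6²) = 13.60 × 0.01222 = 0.1662 eV.
λ = hc/ΔE = 1240 / 0.1662 = 7460 nm.

7460 nm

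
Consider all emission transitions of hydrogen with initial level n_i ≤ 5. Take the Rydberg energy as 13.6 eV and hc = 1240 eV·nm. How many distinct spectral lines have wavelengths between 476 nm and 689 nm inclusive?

2

Enumerate all n_i → n_f pairs with 1 ≤ n_f < n_i ≤ 5 and compute λ = 1240 / [13.6·1·(1/n_f² − 1/n_i²)].
Lines falling in [476, 689] nm: 4→2 (486.3 nm), 3→2 (656.5 nm).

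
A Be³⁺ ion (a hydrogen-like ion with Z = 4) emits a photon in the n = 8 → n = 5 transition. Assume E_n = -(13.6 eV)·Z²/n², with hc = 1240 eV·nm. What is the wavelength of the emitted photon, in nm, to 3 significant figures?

234 nm

For Z = 4 the level energies scale as Z², so the effective Rydberg energy is 13.6 × 16 = 217.6 eV.
ΔE = 217.6 × (1/5² − 1/8²) = 217.6 × 0.02438 = 5.304 eV.
λ = hc/ΔE = 1240 / 5.304 = 234 nm.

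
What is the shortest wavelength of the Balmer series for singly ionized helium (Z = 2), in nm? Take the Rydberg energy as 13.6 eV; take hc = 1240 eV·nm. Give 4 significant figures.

91.18 nm

The Balmer series has lower level n_f = 2; the series limit corresponds to n_i → ∞.
ΔE_max = 13.6 × 4 / 2² = 13.60 eV.
λ_min = 1240 / 13.60 = 91.18 nm.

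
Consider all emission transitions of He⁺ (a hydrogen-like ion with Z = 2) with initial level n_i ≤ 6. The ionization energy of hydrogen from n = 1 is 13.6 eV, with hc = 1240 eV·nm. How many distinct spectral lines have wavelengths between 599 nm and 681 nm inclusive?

Enumerate all n_i → n_f pairs with 1 ≤ n_f < n_i ≤ 6 and compute λ = 1240 / [13.6·4·(1/n_f² − 1/n_i²)].
Lines falling in [599, 681] nm: 6→4 (656.5 nm).

1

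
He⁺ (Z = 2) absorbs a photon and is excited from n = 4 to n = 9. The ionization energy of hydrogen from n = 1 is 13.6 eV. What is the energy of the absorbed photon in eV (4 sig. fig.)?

2.728 eV

The Bohr energies scale as Z², so for Z = 2: E_n = −54.40/n² eV.
E_9 = −54.40/81 = −0.6716 eV and E_4 = −54.40/16 = −3.400 eV.
The photon energy is |E_9 − E_4| = 2.728 eV.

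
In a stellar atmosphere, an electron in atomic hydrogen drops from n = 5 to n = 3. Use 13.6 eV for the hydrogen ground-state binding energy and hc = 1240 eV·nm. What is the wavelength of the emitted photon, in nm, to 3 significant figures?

ΔE = 13.60 × (1/3² − 1/5²) = 13.60 × 0.07111 = 0.9671 eV.
λ = hc/ΔE = 1240 / 0.9671 = 1280 nm.
This line belongs to the Paschen series.

1280 nm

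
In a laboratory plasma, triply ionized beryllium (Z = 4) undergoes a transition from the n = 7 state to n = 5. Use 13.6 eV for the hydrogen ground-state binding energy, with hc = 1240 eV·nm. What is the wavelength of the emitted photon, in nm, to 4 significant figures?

290.9 nm

For Z = 4 the level energies scale as Z², so the effective Rydberg energy is 13.6 × 16 = 217.6 eV.
ΔE = 217.6 × (1/5² − 1/7²) = 217.6 × 0.01959 = 4.263 eV.
λ = hc/ΔE = 1240 / 4.263 = 290.9 nm.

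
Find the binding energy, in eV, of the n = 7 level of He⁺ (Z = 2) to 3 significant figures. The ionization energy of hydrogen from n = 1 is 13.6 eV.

1.11 eV

E_n = −13.6 Z²/n² = −54.40/n² eV for Z = 2.
E_7 = −54.40/49 = −1.11 eV, so ionization (to E = 0) requires 1.11 eV.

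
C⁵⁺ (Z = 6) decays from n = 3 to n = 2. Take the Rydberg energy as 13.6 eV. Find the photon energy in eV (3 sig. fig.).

The Bohr energies scale as Z², so for Z = 6: E_n = −489.6/n² eV.
E_3 = −489.6/9 = −54.40 eV and E_2 = −489.6/4 = −122.4 eV.
The photon energy is |E_3 − E_2| = 68.0 eV.

68.0 eV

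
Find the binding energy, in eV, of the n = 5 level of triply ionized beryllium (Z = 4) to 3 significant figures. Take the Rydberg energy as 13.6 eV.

8.70 eV

E_n = −13.6 Z²/n² = −217.6/n² eV for Z = 4.
E_5 = −217.6/25 = −8.70 eV, so ionization (to E = 0) requires 8.70 eV.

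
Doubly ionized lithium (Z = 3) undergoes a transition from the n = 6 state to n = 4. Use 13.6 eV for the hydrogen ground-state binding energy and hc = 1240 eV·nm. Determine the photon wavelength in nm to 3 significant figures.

292 nm

For Z = 3 the level energies scale as Z², so the effective Rydberg energy is 13.6 × 9 = 122.4 eV.
ΔE = 122.4 × (1/4² − 1/6²) = 122.4 × 0.03472 = 4.250 eV.
λ = hc/ΔE = 1240 / 4.250 = 292 nm.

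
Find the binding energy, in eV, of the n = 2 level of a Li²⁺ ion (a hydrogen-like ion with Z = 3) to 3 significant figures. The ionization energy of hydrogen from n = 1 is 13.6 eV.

30.6 eV

E_n = −13.6 Z²/n² = −122.4/n² eV for Z = 3.
E_2 = −122.4/4 = −30.6 eV, so ionization (to E = 0) requires 30.6 eV.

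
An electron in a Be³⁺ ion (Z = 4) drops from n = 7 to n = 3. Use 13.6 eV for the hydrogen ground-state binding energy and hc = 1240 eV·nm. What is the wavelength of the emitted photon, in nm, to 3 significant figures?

For Z = 4 the level energies scale as Z², so the effective Rydberg energy is 13.6 × 16 = 217.6 eV.
ΔE = 217.6 × (1/3² − 1/7²) = 217.6 × 0.09070 = 19.74 eV.
λ = hc/ΔE = 1240 / 19.74 = 62.8 nm.

62.8 nm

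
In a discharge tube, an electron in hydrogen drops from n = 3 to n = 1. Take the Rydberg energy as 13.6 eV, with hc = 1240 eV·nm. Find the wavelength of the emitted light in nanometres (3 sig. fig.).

ΔE = 13.60 × (1/1² − 1/3²) = 13.60 × 0.8889 = 12.09 eV.
λ = hc/ΔE = 1240 / 12.09 = 103 nm.

103 nm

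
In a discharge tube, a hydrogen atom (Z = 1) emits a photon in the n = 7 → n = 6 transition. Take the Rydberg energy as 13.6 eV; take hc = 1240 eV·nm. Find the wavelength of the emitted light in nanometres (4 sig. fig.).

12370 nm

ΔE = 13.60 × (1/6² − 1/7²) = 13.60 × 0.007370 = 0.1002 eV.
λ = hc/ΔE = 1240 / 0.1002 = 12370 nm.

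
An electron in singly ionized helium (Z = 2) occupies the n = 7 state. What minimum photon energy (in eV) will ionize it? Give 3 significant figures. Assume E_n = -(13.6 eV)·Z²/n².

1.11 eV

E_n = −13.6 Z²/n² = −54.40/n² eV for Z = 2.
E_7 = −54.40/49 = −1.11 eV, so ionization (to E = 0) requires 1.11 eV.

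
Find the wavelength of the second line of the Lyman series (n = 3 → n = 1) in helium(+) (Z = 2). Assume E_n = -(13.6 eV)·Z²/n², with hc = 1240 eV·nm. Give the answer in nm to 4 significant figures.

The Lyman series terminates on n_f = 1; the second line has n_i = 1+2 = 3.
ΔE = 54.40 × (1/1² − 1/3²) = 48.36 eV.
λ = 1240 / 48.36 = 25.64 nm.

25.64 nm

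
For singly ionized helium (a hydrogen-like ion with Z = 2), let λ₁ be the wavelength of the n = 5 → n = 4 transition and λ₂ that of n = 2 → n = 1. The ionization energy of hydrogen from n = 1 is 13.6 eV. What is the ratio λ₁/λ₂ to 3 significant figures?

33.3

λ ∝ 1/ΔE ∝ 1/(1/n_f² − 1/n_i²), and the Z² and hc factors cancel in the ratio.
λ₁/λ₂ = (1/1² − 1/2²)/(1/4² − 1/5²) = 0.7500/0.02250 = 33.3.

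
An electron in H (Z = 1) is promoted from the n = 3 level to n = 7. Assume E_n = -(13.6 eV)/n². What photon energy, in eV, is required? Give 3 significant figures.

1.23 eV

E_7 = −13.60/49 = −0.2776 eV and E_3 = −13.60/9 = −1.511 eV.
The photon energy is |E_7 − E_3| = 1.23 eV.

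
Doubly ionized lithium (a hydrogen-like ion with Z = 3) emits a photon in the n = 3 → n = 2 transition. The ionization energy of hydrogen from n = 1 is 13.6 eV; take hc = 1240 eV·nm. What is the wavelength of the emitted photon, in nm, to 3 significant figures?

For Z = 3 the level energies scale as Z², so the effective Rydberg energy is 13.6 × 9 = 122.4 eV.
ΔE = 122.4 × (1/2² − 1/3²) = 122.4 × 0.1389 = 17.00 eV.
λ = hc/ΔE = 1240 / 17.00 = 72.9 nm.

72.9 nm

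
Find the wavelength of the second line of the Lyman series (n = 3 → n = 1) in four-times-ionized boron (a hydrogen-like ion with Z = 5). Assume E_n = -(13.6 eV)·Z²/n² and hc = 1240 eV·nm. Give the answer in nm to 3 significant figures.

The Lyman series terminates on n_f = 1; the second line has n_i = 1+2 = 3.
ΔE = 340.0 × (1/1² − 1/3²) = 302.2 eV.
λ = 1240 / 302.2 = 4.10 nm.

4.10 nm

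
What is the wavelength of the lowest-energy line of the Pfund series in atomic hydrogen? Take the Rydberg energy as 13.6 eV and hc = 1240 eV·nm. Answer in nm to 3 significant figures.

The Pfund series terminates on n_f = 5; the first line has n_i = 5+1 = 6.
ΔE = 13.60 × (1/5² − 1/6²) = 0.1662 eV.
λ = 1240 / 0.1662 = 7460 nm.

7460 nm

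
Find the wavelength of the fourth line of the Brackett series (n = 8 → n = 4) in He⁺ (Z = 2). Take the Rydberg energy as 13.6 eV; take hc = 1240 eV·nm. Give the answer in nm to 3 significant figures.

The Brackett series terminates on n_f = 4; the fourth line has n_i = 4+4 = 8.
ΔE = 54.40 × (1/4² − 1/8²) = 2.550 eV.
λ = 1240 / 2.550 = 486 nm.

486 nm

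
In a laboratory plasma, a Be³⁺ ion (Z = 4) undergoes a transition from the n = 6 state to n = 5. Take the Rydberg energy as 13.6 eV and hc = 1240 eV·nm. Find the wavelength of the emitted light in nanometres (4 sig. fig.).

466.2 nm

For Z = 4 the level energies scale as Z², so the effective Rydberg energy is 13.6 × 16 = 217.6 eV.
ΔE = 217.6 × (1/5² − 1/6²) = 217.6 × 0.01222 = 2.660 eV.
λ = hc/ΔE = 1240 / 2.660 = 466.2 nm.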